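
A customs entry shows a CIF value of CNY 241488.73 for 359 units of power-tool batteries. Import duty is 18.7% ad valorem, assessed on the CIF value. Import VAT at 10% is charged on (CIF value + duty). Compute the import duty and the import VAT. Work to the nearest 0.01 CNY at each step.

Import duty = 241488.73 × 18.7% = 45158.39
VAT base = CIF + duty = 241488.73 + 45158.39 = 286647.12
Import VAT = 286647.12 × 10% = 28664.71

Import duty: CNY 45158.39; import VAT: CNY 28664.71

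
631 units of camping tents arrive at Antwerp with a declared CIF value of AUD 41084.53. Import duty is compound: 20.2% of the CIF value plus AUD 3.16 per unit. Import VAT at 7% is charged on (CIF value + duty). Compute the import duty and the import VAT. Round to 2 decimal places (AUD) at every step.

Import duty: AUD 10293.04; import VAT: AUD 3596.43

Ad valorem component: 41084.53 × 20.2% = 8299.08
Specific component: 631 × 3.16 = 1993.96
Import duty = 8299.08 + 1993.96 = 10293.04
VAT base = CIF + duty = 41084.53 + 10293.04 = 51377.57
Import VAT = 51377.57 × 7% = 3596.43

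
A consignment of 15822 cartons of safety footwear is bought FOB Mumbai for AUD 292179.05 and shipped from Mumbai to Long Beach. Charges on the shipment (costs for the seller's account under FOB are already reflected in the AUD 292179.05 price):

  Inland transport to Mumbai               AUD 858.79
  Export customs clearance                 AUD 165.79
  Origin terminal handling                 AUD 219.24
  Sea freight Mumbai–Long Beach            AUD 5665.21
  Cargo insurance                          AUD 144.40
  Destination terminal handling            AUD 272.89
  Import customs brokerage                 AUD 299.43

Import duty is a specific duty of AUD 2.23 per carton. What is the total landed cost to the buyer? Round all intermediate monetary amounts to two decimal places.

Total landed cost: AUD 333844.04

FOB: the seller bears costs until goods are on board at the origin port; the buyer bears freight, insurance and all costs thereafter.
Already in the invoice (seller's account under FOB): inland to port, export clearance, origin terminal — exclude.
CIF value = FOB price + freight + insurance = 292179.05 + 5665.21 + 144.40 = 297988.66
Import duty = 15822 × 2.23 = 35283.06
Buyer bears: freight 5665.21 + insurance 144.40 + destination terminal 272.89 + brokerage 299.43 + duty 35283.06 = 41664.99
Landed cost = invoice 292179.05 + 41664.99 = 333844.04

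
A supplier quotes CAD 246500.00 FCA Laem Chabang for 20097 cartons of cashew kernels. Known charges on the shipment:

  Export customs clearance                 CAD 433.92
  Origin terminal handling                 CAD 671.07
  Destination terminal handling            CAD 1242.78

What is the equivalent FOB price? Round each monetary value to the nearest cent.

FOB price: CAD 247171.07

Not relevant to the conversion: export clearance — on the seller under both FCA and FOB; already in the FCA price and stays in the FOB price. destination terminal — on the buyer under both terms; not part of either seller's price.
From FCA to FOB, the seller additionally bears: origin terminal.
FOB price = 246500.00 + 671.07 = 247171.07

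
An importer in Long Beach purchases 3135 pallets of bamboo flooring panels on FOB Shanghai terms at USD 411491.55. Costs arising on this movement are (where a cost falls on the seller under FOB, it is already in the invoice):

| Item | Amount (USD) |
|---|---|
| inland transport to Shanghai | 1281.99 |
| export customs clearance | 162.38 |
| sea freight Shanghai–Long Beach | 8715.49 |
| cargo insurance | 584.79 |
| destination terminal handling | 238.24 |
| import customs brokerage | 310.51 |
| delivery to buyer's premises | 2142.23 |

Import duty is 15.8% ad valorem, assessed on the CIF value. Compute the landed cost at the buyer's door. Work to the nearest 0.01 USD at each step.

Total landed cost: USD 489967.92

FOB: the seller bears costs until goods are on board at the origin port; the buyer bears freight, insurance and all costs thereafter.
Already in the invoice (seller's account under FOB): inland to port, export clearance — exclude.
CIF value = FOB price + freight + insurance = 411491.55 + 8715.49 + 584.79 = 420791.83
Import duty = 420791.83 × 15.8% = 66485.11
Buyer bears: freight 8715.49 + insurance 584.79 + destination terminal 238.24 + brokerage 310.51 + delivery 2142.23 + duty 66485.11 = 78476.37
Landed cost = invoice 411491.55 + 78476.37 = 489967.92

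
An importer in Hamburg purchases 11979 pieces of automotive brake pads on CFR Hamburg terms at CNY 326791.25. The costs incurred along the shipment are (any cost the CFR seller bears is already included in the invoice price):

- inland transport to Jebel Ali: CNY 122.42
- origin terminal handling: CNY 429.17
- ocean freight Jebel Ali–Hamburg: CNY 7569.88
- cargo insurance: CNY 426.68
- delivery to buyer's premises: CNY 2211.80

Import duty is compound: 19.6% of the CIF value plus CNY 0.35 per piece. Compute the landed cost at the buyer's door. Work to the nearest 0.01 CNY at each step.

Total landed cost: CNY 397757.09

CFR: the seller pays costs through ocean freight to the destination port, but not insurance.
Already in the invoice (seller's account under CFR): inland to port, origin terminal, freight — exclude.
CIF value = CFR price + insurance = 326791.25 + 426.68 = 327217.93
Ad valorem component: 327217.93 × 19.6% = 64134.71
Specific component: 11979 × 0.35 = 4192.65
Import duty = 64134.71 + 4192.65 = 68327.36
Buyer bears: insurance 426.68 + delivery 2211.80 + duty 68327.36 = 70965.84
Landed cost = invoice 326791.25 + 70965.84 = 397757.09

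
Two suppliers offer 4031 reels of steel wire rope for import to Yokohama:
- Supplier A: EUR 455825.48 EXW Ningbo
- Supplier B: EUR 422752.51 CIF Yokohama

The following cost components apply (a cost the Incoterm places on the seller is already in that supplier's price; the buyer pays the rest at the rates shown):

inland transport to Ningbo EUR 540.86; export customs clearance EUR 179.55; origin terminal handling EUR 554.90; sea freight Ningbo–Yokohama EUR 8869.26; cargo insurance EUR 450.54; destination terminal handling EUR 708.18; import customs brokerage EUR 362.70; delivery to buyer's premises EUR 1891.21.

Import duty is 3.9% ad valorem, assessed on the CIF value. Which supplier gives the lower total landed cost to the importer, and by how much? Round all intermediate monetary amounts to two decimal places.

Supplier A (EXW):
CIF value = EXW price + inland to port + export clearance + origin terminal + freight + insurance = 455825.48 + 540.86 + 179.55 + 554.90 + 8869.26 + 450.54 = 466420.59
Import duty = 466420.59 × 3.9% = 18190.40
Buyer bears (A): 540.86 + 179.55 + 554.90 + 8869.26 + 450.54 + 708.18 + 362.70 + 1891.21 = 13557.20
Landed cost (A) = invoice 455825.48 + 13557.20 + duty 18190.40 = 487573.08
Supplier B (CIF):
The CIF price already equals the CIF value: 422752.51
Import duty = 422752.51 × 3.9% = 16487.35
Buyer bears (B): 708.18 + 362.70 + 1891.21 = 2962.09
Landed cost (B) = invoice 422752.51 + 2962.09 + duty 16487.35 = 442201.95
Difference = |487573.08 − 442201.95| = 45371.13

Supplier B is cheaper by EUR 45371.13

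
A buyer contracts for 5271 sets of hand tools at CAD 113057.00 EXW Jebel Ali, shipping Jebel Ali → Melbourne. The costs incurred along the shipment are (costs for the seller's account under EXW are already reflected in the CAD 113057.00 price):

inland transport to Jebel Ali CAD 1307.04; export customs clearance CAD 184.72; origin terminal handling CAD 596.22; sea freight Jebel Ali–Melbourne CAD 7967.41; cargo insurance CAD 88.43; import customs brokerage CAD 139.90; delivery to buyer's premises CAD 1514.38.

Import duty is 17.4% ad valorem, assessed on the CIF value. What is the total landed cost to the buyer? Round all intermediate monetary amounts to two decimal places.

Total landed cost: CAD 146292.04

EXW: the seller makes goods available at their premises; the buyer bears all onward costs.
CIF value = EXW price + inland to port + export clearance + origin terminal + freight + insurance = 113057.00 + 1307.04 + 184.72 + 596.22 + 7967.41 + 88.43 = 123200.82
Import duty = 123200.82 × 17.4% = 21436.94
Buyer bears: inland to port 1307.04 + export clearance 184.72 + origin terminal 596.22 + freight 7967.41 + insurance 88.43 + brokerage 139.90 + delivery 1514.38 + duty 21436.94 = 33235.04
Landed cost = invoice 113057.00 + 33235.04 = 146292.04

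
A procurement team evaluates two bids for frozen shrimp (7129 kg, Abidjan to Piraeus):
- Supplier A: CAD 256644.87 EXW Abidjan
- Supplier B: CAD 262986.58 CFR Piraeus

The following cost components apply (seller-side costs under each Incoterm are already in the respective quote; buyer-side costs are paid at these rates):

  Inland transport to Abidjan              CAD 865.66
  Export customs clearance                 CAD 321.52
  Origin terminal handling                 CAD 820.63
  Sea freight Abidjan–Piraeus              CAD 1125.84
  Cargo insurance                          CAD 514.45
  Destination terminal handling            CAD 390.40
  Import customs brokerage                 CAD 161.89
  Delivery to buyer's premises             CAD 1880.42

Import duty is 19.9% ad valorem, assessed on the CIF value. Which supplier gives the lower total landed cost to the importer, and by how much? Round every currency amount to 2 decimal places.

Supplier A (EXW):
CIF value = EXW price + inland to port + export clearance + origin terminal + freight + insurance = 256644.87 + 865.66 + 321.52 + 820.63 + 1125.84 + 514.45 = 260292.97
Import duty = 260292.97 × 19.9% = 51798.30
Buyer bears (A): 865.66 + 321.52 + 820.63 + 1125.84 + 514.45 + 390.40 + 161.89 + 1880.42 = 6080.81
Landed cost (A) = invoice 256644.87 + 6080.81 + duty 51798.30 = 314523.98
Supplier B (CFR):
CIF value = CFR price + insurance = 262986.58 + 514.45 = 263501.03
Import duty = 263501.03 × 19.9% = 52436.70
Buyer bears (B): 514.45 + 390.40 + 161.89 + 1880.42 = 2947.16
Landed cost (B) = invoice 262986.58 + 2947.16 + duty 52436.70 = 318370.44
Difference = |314523.98 − 318370.44| = 3846.46

Supplier A is cheaper by CAD 3846.46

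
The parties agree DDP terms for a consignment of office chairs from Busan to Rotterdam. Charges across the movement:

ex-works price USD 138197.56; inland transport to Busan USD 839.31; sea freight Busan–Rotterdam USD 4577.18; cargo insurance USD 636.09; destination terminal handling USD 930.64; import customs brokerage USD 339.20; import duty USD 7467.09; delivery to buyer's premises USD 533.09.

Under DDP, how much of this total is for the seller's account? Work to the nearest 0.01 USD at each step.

Seller's account: USD 153520.16

DDP: the seller bears all costs including import duty.
Seller's account: goods 138197.56 + inland to port 839.31 + freight 4577.18 + insurance 636.09 + destination terminal 930.64 + brokerage 339.20 + duty 7467.09 + delivery 533.09 = 153520.16
Buyer's account: 0.00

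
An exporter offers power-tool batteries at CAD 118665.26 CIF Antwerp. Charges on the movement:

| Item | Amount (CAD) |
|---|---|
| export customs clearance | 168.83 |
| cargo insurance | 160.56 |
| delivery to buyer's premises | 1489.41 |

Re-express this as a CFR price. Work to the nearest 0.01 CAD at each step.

CFR price: CAD 118504.70

Not relevant to the conversion: export clearance — on the seller under both CIF and CFR; already in the CIF price and stays in the CFR price. delivery — on the buyer under both terms; not part of either seller's price.
From CIF to CFR, the seller no longer bears: insurance.
CFR price = 118665.26 − 160.56 = 118504.70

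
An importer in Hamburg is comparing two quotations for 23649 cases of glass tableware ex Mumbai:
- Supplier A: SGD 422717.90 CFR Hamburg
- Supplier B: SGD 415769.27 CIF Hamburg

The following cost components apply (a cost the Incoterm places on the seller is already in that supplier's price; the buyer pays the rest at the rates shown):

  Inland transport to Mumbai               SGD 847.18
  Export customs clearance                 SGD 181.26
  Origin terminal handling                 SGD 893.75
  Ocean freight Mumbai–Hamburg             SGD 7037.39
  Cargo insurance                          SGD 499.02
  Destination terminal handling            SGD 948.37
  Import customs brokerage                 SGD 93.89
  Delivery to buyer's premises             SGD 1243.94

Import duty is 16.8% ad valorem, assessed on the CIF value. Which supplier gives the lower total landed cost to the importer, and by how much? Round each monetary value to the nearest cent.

Supplier B is cheaper by SGD 8698.85

Supplier A (CFR):
CIF value = CFR price + insurance = 422717.90 + 499.02 = 423216.92
Import duty = 423216.92 × 16.8% = 71100.44
Buyer bears (A): 499.02 + 948.37 + 93.89 + 1243.94 = 2785.22
Landed cost (A) = invoice 422717.90 + 2785.22 + duty 71100.44 = 496603.56
Supplier B (CIF):
The CIF price already equals the CIF value: 415769.27
Import duty = 415769.27 × 16.8% = 69849.24
Buyer bears (B): 948.37 + 93.89 + 1243.94 = 2286.20
Landed cost (B) = invoice 415769.27 + 2286.20 + duty 69849.24 = 487904.71
Difference = |496603.56 − 487904.71| = 8698.85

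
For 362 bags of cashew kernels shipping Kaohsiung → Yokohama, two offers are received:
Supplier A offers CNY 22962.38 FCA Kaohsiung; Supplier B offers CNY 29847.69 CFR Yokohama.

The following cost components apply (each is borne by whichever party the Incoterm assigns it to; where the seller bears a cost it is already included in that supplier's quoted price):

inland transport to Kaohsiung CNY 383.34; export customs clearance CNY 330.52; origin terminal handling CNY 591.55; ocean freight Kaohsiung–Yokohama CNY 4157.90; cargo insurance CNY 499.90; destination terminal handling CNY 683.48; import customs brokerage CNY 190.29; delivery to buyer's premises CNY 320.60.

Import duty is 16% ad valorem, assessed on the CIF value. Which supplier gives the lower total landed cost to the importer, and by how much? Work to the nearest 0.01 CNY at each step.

Supplier A is cheaper by CNY 2477.59

Supplier A (FCA):
CIF value = FCA price + origin terminal + freight + insurance = 22962.38 + 591.55 + 4157.90 + 499.90 = 28211.73
Import duty = 28211.73 × 16% = 4513.88
Buyer bears (A): 591.55 + 4157.90 + 499.90 + 683.48 + 190.29 + 320.60 = 6443.72
Landed cost (A) = invoice 22962.38 + 6443.72 + duty 4513.88 = 33919.98
Supplier B (CFR):
CIF value = CFR price + insurance = 29847.69 + 499.90 = 30347.59
Import duty = 30347.59 × 16% = 4855.61
Buyer bears (B): 499.90 + 683.48 + 190.29 + 320.60 = 1694.27
Landed cost (B) = invoice 29847.69 + 1694.27 + duty 4855.61 = 36397.57
Difference = |33919.98 − 36397.57| = 2477.59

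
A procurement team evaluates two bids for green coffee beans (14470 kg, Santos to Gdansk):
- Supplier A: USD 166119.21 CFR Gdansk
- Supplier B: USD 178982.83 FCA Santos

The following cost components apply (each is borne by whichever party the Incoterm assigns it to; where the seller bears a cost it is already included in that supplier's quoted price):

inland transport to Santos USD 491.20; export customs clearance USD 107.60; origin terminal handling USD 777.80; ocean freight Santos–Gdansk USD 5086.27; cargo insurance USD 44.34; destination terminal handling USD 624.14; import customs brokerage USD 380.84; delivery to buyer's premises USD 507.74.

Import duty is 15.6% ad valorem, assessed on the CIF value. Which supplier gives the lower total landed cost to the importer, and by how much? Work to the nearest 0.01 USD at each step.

Supplier A (CFR):
CIF value = CFR price + insurance = 166119.21 + 44.34 = 166163.55
Import duty = 166163.55 × 15.6% = 25921.51
Buyer bears (A): 44.34 + 624.14 + 380.84 + 507.74 = 1557.06
Landed cost (A) = invoice 166119.21 + 1557.06 + duty 25921.51 = 193597.78
Supplier B (FCA):
CIF value = FCA price + origin terminal + freight + insurance = 178982.83 + 777.80 + 5086.27 + 44.34 = 184891.24
Import duty = 184891.24 × 15.6% = 28843.03
Buyer bears (B): 777.80 + 5086.27 + 44.34 + 624.14 + 380.84 + 507.74 = 7421.13
Landed cost (B) = invoice 178982.83 + 7421.13 + duty 28843.03 = 215246.99
Difference = |193597.78 − 215246.99| = 21649.21

Supplier A is cheaper by USD 21649.21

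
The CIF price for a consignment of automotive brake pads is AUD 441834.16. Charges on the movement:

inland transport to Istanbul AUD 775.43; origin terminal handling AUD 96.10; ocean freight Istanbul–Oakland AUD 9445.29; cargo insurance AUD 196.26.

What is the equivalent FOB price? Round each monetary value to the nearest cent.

Not relevant to the conversion: origin terminal, inland to port — on the seller under both CIF and FOB; already in the CIF price and stays in the FOB price.
From CIF to FOB, the seller no longer bears: freight, insurance.
FOB price = 441834.16 − 9445.29 − 196.26 = 432192.61

FOB price: AUD 432192.61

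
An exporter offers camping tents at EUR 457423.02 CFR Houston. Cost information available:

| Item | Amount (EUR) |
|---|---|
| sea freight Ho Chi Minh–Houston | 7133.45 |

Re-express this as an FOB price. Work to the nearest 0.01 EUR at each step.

From CFR to FOB, the seller no longer bears: freight.
FOB price = 457423.02 − 7133.45 = 450289.57

FOB price: EUR 450289.57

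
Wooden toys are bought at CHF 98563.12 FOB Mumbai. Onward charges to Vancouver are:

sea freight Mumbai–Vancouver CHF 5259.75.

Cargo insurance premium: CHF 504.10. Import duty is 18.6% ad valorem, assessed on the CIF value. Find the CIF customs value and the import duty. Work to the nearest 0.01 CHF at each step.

CIF = FOB price + freight + insurance
CIF = 98563.12 + 5259.75 + 504.10 = 104326.97
Import duty = 104326.97 × 18.6% = 19404.82

CIF value: CHF 104326.97; import duty: CHF 19404.82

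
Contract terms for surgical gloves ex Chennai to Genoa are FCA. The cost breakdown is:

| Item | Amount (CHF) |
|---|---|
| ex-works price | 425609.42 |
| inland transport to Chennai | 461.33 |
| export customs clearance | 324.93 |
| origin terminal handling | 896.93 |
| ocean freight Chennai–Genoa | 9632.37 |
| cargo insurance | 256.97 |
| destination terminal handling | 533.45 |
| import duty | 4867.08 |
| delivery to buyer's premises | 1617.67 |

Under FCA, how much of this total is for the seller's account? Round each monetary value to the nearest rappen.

Seller's account: CHF 426395.68

FCA: the seller delivers export-cleared goods to the carrier; the buyer bears costs from that point.
Seller's account: goods 425609.42 + inland to port 461.33 + export clearance 324.93 = 426395.68
Buyer's account: origin terminal 896.93 + freight 9632.37 + insurance 256.97 + destination terminal 533.45 + duty 4867.08 + delivery 1617.67 = 17804.47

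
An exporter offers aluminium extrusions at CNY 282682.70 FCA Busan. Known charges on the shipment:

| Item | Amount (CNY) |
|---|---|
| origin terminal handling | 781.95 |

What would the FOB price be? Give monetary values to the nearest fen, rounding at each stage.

From FCA to FOB, the seller additionally bears: origin terminal.
FOB price = 282682.70 + 781.95 = 283464.65

FOB price: CNY 283464.65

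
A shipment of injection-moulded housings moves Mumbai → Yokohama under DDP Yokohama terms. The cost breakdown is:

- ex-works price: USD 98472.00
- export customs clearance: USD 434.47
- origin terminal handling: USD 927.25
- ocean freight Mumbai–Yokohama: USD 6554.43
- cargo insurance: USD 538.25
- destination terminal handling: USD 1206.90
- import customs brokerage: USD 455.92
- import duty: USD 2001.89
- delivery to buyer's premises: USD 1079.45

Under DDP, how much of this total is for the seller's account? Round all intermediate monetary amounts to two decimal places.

DDP: the seller bears all costs including import duty.
Seller's account: goods 98472.00 + export clearance 434.47 + origin terminal 927.25 + freight 6554.43 + insurance 538.25 + destination terminal 1206.90 + brokerage 455.92 + duty 2001.89 + delivery 1079.45 = 111670.56
Buyer's account: 0.00

Seller's account: USD 111670.56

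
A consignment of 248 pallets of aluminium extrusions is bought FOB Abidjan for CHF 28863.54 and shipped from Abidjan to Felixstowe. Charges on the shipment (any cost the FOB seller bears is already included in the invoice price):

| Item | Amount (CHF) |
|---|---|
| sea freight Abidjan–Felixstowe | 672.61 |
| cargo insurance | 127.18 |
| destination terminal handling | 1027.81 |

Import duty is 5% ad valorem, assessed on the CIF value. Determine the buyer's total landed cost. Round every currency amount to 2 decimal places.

FOB: the seller bears costs until goods are on board at the origin port; the buyer bears freight, insurance and all costs thereafter.
CIF value = FOB price + freight + insurance = 28863.54 + 672.61 + 127.18 = 29663.33
Import duty = 29663.33 × 5% = 1483.17
Buyer bears: freight 672.61 + insurance 127.18 + destination terminal 1027.81 + duty 1483.17 = 3310.77
Landed cost = invoice 28863.54 + 3310.77 = 32174.31

Total landed cost: CHF 32174.31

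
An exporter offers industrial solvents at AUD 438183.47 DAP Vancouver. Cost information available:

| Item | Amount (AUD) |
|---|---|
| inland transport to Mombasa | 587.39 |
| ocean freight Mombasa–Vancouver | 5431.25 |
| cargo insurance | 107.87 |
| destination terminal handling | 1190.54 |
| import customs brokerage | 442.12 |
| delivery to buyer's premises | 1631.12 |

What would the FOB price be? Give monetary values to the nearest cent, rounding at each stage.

Not relevant to the conversion: inland to port — on the seller under both DAP and FOB; already in the DAP price and stays in the FOB price. brokerage — on the buyer under both terms; not part of either seller's price.
From DAP to FOB, the seller no longer bears: freight, insurance, destination terminal, delivery.
FOB price = 438183.47 − 5431.25 − 107.87 − 1190.54 − 1631.12 = 429822.69

FOB price: AUD 429822.69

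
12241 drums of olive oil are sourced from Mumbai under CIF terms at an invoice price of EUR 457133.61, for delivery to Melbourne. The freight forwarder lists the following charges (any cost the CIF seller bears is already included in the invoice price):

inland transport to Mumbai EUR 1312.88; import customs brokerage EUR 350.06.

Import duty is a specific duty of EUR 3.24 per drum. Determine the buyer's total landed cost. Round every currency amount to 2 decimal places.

CIF: the seller pays costs through ocean freight and marine insurance to the destination port.
Already in the invoice (seller's account under CIF): inland to port — exclude.
The CIF price already equals the CIF value: 457133.61
Import duty = 12241 × 3.24 = 39660.84
Buyer bears: brokerage 350.06 + duty 39660.84 = 40010.90
Landed cost = invoice 457133.61 + 40010.90 = 497144.51

Total landed cost: EUR 497144.51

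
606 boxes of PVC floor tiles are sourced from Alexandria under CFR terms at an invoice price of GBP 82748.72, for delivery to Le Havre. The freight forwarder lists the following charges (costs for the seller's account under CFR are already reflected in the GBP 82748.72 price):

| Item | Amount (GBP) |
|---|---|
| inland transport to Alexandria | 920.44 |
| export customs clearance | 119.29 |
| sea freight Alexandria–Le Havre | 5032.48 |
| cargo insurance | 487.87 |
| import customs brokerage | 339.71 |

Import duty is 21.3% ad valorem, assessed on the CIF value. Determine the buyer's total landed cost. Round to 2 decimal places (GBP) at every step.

Total landed cost: GBP 101305.69

CFR: the seller pays costs through ocean freight to the destination port, but not insurance.
Already in the invoice (seller's account under CFR): inland to port, export clearance, freight — exclude.
CIF value = CFR price + insurance = 82748.72 + 487.87 = 83236.59
Import duty = 83236.59 × 21.3% = 17729.39
Buyer bears: insurance 487.87 + brokerage 339.71 + duty 17729.39 = 18556.97
Landed cost = invoice 82748.72 + 18556.97 = 101305.69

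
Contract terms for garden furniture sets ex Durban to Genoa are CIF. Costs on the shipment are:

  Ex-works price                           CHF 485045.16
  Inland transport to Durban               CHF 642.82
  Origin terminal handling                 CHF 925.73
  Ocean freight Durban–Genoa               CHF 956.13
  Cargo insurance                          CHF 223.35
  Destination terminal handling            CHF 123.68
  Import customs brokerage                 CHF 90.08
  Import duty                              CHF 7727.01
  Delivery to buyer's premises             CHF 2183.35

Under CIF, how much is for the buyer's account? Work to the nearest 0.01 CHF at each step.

Buyer's account: CHF 10124.12

CIF: the seller pays costs through ocean freight and marine insurance to the destination port.
Seller's account: goods 485045.16 + inland to port 642.82 + origin terminal 925.73 + freight 956.13 + insurance 223.35 = 487793.19
Buyer's account: destination terminal 123.68 + brokerage 90.08 + duty 7727.01 + delivery 2183.35 = 10124.12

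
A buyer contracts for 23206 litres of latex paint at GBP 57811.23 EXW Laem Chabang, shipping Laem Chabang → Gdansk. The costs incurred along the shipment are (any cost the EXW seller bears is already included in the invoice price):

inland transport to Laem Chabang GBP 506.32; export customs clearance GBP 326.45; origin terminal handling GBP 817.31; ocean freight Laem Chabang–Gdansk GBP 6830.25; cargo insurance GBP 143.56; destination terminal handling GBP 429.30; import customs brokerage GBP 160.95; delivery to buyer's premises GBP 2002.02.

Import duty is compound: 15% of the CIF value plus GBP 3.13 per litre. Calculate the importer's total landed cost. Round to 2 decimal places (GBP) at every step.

Total landed cost: GBP 151627.44

EXW: the seller makes goods available at their premises; the buyer bears all onward costs.
CIF value = EXW price + inland to port + export clearance + origin terminal + freight + insurance = 57811.23 + 506.32 + 326.45 + 817.31 + 6830.25 + 143.56 = 66435.12
Ad valorem component: 66435.12 × 15% = 9965.27
Specific component: 23206 × 3.13 = 72634.78
Import duty = 9965.27 + 72634.78 = 82600.05
Buyer bears: inland to port 506.32 + export clearance 326.45 + origin terminal 817.31 + freight 6830.25 + insurance 143.56 + destination terminal 429.30 + brokerage 160.95 + delivery 2002.02 + duty 82600.05 = 93816.21
Landed cost = invoice 57811.23 + 93816.21 = 151627.44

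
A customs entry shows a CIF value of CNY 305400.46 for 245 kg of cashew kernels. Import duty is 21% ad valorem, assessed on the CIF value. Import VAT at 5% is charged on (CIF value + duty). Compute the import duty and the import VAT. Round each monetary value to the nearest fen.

Import duty: CNY 64134.10; import VAT: CNY 18476.73

Import duty = 305400.46 × 21% = 64134.10
VAT base = CIF + duty = 305400.46 + 64134.10 = 369534.56
Import VAT = 369534.56 × 5% = 18476.73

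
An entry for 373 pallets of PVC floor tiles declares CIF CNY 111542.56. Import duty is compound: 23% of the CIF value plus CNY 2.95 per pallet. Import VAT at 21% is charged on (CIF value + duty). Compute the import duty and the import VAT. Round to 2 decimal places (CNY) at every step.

Import duty: CNY 26755.14; import VAT: CNY 29042.52

Ad valorem component: 111542.56 × 23% = 25654.79
Specific component: 373 × 2.95 = 1100.35
Import duty = 25654.79 + 1100.35 = 26755.14
VAT base = CIF + duty = 111542.56 + 26755.14 = 138297.70
Import VAT = 138297.70 × 21% = 29042.52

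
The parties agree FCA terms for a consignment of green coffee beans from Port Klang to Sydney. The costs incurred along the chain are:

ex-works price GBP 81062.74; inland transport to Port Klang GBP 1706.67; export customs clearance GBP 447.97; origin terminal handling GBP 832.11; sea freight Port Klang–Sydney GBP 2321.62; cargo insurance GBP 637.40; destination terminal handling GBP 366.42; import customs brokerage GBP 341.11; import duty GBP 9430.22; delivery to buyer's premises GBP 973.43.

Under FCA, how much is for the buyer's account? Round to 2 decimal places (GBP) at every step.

Buyer's account: GBP 14902.31

FCA: the seller delivers export-cleared goods to the carrier; the buyer bears costs from that point.
Seller's account: goods 81062.74 + inland to port 1706.67 + export clearance 447.97 = 83217.38
Buyer's account: origin terminal 832.11 + freight 2321.62 + insurance 637.40 + destination terminal 366.42 + brokerage 341.11 + duty 9430.22 + delivery 973.43 = 14902.31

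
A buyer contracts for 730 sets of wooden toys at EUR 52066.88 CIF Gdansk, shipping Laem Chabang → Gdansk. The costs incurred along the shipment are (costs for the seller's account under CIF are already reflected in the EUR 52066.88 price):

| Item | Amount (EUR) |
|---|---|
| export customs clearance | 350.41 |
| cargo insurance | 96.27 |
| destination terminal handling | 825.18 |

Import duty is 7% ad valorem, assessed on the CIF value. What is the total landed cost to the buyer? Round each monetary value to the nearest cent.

CIF: the seller pays costs through ocean freight and marine insurance to the destination port.
Already in the invoice (seller's account under CIF): export clearance, insurance — exclude.
The CIF price already equals the CIF value: 52066.88
Import duty = 52066.88 × 7% = 3644.68
Buyer bears: destination terminal 825.18 + duty 3644.68 = 4469.86
Landed cost = invoice 52066.88 + 4469.86 = 56536.74

Total landed cost: EUR 56536.74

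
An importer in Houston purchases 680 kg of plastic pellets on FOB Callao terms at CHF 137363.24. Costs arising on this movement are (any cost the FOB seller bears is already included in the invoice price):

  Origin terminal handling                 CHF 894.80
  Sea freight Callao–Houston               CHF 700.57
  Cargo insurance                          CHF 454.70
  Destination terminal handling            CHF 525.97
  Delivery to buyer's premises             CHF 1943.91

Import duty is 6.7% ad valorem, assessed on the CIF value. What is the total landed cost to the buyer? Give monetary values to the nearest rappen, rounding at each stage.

FOB: the seller bears costs until goods are on board at the origin port; the buyer bears freight, insurance and all costs thereafter.
Already in the invoice (seller's account under FOB): origin terminal — exclude.
CIF value = FOB price + freight + insurance = 137363.24 + 700.57 + 454.70 = 138518.51
Import duty = 138518.51 × 6.7% = 9280.74
Buyer bears: freight 700.57 + insurance 454.70 + destination terminal 525.97 + delivery 1943.91 + duty 9280.74 = 12905.89
Landed cost = invoice 137363.24 + 12905.89 = 150269.13

Total landed cost: CHF 150269.13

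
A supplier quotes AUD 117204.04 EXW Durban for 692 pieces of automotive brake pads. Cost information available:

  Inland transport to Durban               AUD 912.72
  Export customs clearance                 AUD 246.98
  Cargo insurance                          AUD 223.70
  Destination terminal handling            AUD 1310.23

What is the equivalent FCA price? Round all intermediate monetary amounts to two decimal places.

Not relevant to the conversion: insurance, destination terminal — on the buyer under both terms; not part of either seller's price.
From EXW to FCA, the seller additionally bears: inland to port, export clearance.
FCA price = 117204.04 + 912.72 + 246.98 = 118363.74

FCA price: AUD 118363.74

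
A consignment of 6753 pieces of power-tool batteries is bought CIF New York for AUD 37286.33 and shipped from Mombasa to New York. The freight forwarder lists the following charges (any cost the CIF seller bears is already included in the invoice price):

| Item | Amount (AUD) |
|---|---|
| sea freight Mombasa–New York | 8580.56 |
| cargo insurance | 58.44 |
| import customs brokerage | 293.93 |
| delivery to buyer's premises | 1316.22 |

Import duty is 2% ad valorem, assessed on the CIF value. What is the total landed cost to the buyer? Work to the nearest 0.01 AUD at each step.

Total landed cost: AUD 39642.21

CIF: the seller pays costs through ocean freight and marine insurance to the destination port.
Already in the invoice (seller's account under CIF): freight, insurance — exclude.
The CIF price already equals the CIF value: 37286.33
Import duty = 37286.33 × 2% = 745.73
Buyer bears: brokerage 293.93 + delivery 1316.22 + duty 745.73 = 2355.88
Landed cost = invoice 37286.33 + 2355.88 = 39642.21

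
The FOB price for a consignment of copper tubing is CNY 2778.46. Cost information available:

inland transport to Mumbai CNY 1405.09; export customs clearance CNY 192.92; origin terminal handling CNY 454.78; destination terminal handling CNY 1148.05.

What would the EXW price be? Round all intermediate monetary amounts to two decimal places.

Not relevant to the conversion: destination terminal — on the buyer under both terms; not part of either seller's price.
From FOB to EXW, the seller no longer bears: inland to port, export clearance, origin terminal.
EXW price = 2778.46 − 1405.09 − 192.92 − 454.78 = 725.67

EXW price: CNY 725.67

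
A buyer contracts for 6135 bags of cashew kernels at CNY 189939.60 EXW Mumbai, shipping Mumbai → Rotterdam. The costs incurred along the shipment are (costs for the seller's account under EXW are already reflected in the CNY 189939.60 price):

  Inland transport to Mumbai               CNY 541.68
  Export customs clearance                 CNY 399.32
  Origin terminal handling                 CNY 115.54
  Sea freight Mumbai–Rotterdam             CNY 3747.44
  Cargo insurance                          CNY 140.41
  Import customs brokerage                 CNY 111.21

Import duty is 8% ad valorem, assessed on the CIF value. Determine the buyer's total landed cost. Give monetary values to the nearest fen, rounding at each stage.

EXW: the seller makes goods available at their premises; the buyer bears all onward costs.
CIF value = EXW price + inland to port + export clearance + origin terminal + freight + insurance = 189939.60 + 541.68 + 399.32 + 115.54 + 3747.44 + 140.41 = 194883.99
Import duty = 194883.99 × 8% = 15590.72
Buyer bears: inland to port 541.68 + export clearance 399.32 + origin terminal 115.54 + freight 3747.44 + insurance 140.41 + brokerage 111.21 + duty 15590.72 = 20646.32
Landed cost = invoice 189939.60 + 20646.32 = 210585.92

Total landed cost: CNY 210585.92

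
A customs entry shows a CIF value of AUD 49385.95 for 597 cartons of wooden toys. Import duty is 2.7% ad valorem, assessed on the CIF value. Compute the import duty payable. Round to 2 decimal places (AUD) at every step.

Import duty: AUD 1333.42

Import duty = 49385.95 × 2.7% = 1333.42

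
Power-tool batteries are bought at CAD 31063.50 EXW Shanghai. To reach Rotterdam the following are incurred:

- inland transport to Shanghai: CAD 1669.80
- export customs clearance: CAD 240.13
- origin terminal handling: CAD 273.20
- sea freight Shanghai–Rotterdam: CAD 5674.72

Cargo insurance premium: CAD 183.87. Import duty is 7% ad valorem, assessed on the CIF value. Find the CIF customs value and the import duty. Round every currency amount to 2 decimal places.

CIF = EXW price + pre-shipment costs + freight + insurance
CIF = 31063.50 + 1669.80 + 240.13 + 273.20 + 5674.72 + 183.87 = 39105.22
Import duty = 39105.22 × 7% = 2737.37

CIF value: CAD 39105.22; import duty: CAD 2737.37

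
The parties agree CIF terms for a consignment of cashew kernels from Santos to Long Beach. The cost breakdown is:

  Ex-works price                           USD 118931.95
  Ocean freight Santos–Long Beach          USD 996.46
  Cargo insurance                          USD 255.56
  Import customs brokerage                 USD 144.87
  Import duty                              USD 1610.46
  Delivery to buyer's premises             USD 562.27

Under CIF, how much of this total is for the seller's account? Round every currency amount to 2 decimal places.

CIF: the seller pays costs through ocean freight and marine insurance to the destination port.
Seller's account: goods 118931.95 + freight 996.46 + insurance 255.56 = 120183.97
Buyer's account: brokerage 144.87 + duty 1610.46 + delivery 562.27 = 2317.60

Seller's account: USD 120183.97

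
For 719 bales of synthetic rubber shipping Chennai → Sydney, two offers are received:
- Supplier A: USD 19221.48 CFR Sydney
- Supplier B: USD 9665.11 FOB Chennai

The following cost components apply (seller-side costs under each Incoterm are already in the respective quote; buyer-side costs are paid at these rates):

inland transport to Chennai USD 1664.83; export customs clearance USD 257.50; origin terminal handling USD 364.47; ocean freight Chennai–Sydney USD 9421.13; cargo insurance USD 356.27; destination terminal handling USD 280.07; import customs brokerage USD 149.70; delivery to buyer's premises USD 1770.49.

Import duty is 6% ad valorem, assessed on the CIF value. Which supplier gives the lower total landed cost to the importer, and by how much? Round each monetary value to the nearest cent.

Supplier A (CFR):
CIF value = CFR price + insurance = 19221.48 + 356.27 = 19577.75
Import duty = 19577.75 × 6% = 1174.67
Buyer bears (A): 356.27 + 280.07 + 149.70 + 1770.49 = 2556.53
Landed cost (A) = invoice 19221.48 + 2556.53 + duty 1174.67 = 22952.68
Supplier B (FOB):
CIF value = FOB price + freight + insurance = 9665.11 + 9421.13 + 356.27 = 19442.51
Import duty = 19442.51 × 6% = 1166.55
Buyer bears (B): 9421.13 + 356.27 + 280.07 + 149.70 + 1770.49 = 11977.66
Landed cost (B) = invoice 9665.11 + 11977.66 + duty 1166.55 = 22809.32
Difference = |22952.68 − 22809.32| = 143.36

Supplier B is cheaper by USD 143.36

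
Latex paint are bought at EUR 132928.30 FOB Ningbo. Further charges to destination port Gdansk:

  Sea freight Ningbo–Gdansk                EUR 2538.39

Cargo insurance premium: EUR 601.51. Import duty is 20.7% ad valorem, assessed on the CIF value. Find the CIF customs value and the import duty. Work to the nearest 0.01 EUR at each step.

CIF = FOB price + freight + insurance
CIF = 132928.30 + 2538.39 + 601.51 = 136068.20
Import duty = 136068.20 × 20.7% = 28166.12

CIF value: EUR 136068.20; import duty: EUR 28166.12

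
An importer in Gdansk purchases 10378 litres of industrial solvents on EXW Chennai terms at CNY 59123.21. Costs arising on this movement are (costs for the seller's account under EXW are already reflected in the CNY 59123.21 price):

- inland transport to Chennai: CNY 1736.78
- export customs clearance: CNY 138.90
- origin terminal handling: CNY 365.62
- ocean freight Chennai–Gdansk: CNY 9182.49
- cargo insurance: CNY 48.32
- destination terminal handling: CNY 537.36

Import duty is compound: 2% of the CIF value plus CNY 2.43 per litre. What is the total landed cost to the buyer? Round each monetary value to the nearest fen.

EXW: the seller makes goods available at their premises; the buyer bears all onward costs.
CIF value = EXW price + inland to port + export clearance + origin terminal + freight + insurance = 59123.21 + 1736.78 + 138.90 + 365.62 + 9182.49 + 48.32 = 70595.32
Ad valorem component: 70595.32 × 2% = 1411.91
Specific component: 10378 × 2.43 = 25218.54
Import duty = 1411.91 + 25218.54 = 26630.45
Buyer bears: inland to port 1736.78 + export clearance 138.90 + origin terminal 365.62 + freight 9182.49 + insurance 48.32 + destination terminal 537.36 + duty 26630.45 = 38639.92
Landed cost = invoice 59123.21 + 38639.92 = 97763.13

Total landed cost: CNY 97763.13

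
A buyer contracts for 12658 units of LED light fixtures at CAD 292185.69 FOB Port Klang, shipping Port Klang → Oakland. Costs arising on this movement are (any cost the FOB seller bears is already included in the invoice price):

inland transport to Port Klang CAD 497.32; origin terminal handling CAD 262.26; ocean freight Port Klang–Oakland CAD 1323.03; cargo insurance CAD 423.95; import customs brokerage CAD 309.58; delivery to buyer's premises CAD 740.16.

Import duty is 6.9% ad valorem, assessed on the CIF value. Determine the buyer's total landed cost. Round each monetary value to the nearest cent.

FOB: the seller bears costs until goods are on board at the origin port; the buyer bears freight, insurance and all costs thereafter.
Already in the invoice (seller's account under FOB): inland to port, origin terminal — exclude.
CIF value = FOB price + freight + insurance = 292185.69 + 1323.03 + 423.95 = 293932.67
Import duty = 293932.67 × 6.9% = 20281.35
Buyer bears: freight 1323.03 + insurance 423.95 + brokerage 309.58 + delivery 740.16 + duty 20281.35 = 23078.07
Landed cost = invoice 292185.69 + 23078.07 = 315263.76

Total landed cost: CAD 315263.76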